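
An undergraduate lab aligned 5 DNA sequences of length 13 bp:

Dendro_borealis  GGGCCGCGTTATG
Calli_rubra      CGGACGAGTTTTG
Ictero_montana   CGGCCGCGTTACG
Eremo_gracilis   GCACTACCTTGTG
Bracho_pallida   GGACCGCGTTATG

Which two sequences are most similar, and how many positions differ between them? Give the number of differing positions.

Pairwise Hamming distances:
  Dendro_borealis vs Calli_rubra: 4
  Dendro_borealis vs Ictero_montana: 2
  Dendro_borealis vs Eremo_gracilis: 6
  Dendro_borealis vs Bracho_pallida: 1
  Calli_rubra vs Ictero_montana: 4
  Calli_rubra vs Eremo_gracilis: 9
  Calli_rubra vs Bracho_pallida: 5
  Ictero_montana vs Eremo_gracilis: 8
  Ictero_montana vs Bracho_pallida: 3
  Eremo_gracilis vs Bracho_pallida: 5
The smallest is 1, between Dendro_borealis and Bracho_pallida.

1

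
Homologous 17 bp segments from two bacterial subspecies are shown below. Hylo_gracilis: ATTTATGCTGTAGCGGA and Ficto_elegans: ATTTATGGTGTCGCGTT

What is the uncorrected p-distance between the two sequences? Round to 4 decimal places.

Mismatches occur at site 8 (C↔G), site 12 (A↔C), site 16 (G↔T), site 17 (A↔T).
There are 4 differences over 17 sites, so p = 4/17 = 0.2353.

0.2353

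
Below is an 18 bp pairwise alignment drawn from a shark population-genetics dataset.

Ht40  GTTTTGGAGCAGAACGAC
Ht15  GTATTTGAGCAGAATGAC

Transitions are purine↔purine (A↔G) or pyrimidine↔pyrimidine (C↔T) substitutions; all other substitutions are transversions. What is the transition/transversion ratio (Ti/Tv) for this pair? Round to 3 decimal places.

The sequences differ at positions 3 (T/A, transversion), 6 (G/T, transversion), 15 (C/T, transition).
Of the 3 differences, 1 transition and 2 transversions, so Ti/Tv = 1/2 = 0.500.

0.500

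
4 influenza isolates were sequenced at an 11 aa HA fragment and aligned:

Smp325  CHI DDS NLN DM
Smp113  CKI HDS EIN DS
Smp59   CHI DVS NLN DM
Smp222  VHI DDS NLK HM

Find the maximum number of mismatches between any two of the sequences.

Pairwise Hamming distances:
  Smp325 vs Smp113: 5
  Smp325 vs Smp59: 1
  Smp325 vs Smp222: 3
  Smp113 vs Smp59: 6
  Smp113 vs Smp222: 8
  Smp59 vs Smp222: 4
The largest is 8, between Smp113 and Smp222.

8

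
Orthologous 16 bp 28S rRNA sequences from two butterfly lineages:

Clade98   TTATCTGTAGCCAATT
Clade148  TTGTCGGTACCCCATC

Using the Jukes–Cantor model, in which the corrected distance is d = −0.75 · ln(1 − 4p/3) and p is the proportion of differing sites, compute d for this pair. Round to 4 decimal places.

0.4042

The sequences differ at positions 3 (A/G), 6 (T/G), 10 (G/C), 13 (A/C), 16 (T/C).
p = 5/16 = 0.312500.
d = −0.75 · ln(1 − (4/3)·0.312500) = −0.75 · ln(0.583333) = −0.75 · (-0.538997) = 0.4042.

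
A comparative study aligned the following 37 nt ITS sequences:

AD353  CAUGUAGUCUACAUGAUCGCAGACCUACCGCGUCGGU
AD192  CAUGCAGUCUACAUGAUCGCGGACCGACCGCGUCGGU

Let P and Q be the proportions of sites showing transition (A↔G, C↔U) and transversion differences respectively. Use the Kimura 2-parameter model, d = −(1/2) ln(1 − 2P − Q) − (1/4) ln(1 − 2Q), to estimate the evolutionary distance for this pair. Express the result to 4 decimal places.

0.0865

The sequences differ at positions 5 (U/C, transition), 21 (A/G, transition), 26 (U/G, transversion).
Of the 3 differences, 2 transitions and 1 transversion over 37 sites: P = 2/37 = 0.054054, Q = 1/37 = 0.027027.
d = −0.5·ln(0.864865) − 0.25·ln(0.945946) = −0.5·(-0.145182) − 0.25·(-0.055570) = 0.0865.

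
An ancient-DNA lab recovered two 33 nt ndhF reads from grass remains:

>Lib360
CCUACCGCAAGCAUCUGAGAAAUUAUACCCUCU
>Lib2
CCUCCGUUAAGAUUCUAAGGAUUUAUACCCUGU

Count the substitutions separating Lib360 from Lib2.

Mismatches occur at site 4 (A→C), site 6 (C→G), site 7 (G→U), site 8 (C→U), site 12 (C→A), site 13 (A→U), site 17 (G→A), site 20 (A→G), site 22 (A→U), site 32 (C→G).
That gives 10 mismatches out of 33 aligned sites, so the Hamming distance is 10.

10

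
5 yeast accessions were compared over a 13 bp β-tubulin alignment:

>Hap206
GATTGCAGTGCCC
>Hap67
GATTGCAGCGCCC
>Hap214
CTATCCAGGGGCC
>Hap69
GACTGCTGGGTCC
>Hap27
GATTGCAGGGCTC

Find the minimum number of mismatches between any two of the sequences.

1

Pairwise Hamming distances:
  Hap206 vs Hap67: 1
  Hap206 vs Hap214: 6
  Hap206 vs Hap69: 4
  Hap206 vs Hap27: 2
  Hap67 vs Hap214: 6
  Hap67 vs Hap69: 4
  Hap67 vs Hap27: 2
  Hap214 vs Hap69: 6
  Hap214 vs Hap27: 6
  Hap69 vs Hap27: 4
The smallest is 1, between Hap206 and Hap67.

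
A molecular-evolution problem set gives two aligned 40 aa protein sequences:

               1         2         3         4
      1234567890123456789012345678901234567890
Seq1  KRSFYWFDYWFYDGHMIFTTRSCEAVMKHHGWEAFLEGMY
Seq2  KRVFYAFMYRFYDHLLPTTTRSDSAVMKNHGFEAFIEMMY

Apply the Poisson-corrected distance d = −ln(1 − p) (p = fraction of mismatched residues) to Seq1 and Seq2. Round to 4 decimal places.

Mismatches occur at site 3 (S/V), site 6 (W/A), site 8 (D/M), site 10 (W/R), site 14 (G/H), site 15 (H/L), site 16 (M/L), site 17 (I/P), site 18 (F/T), site 23 (C/D), site 24 (E/S), site 29 (H/N), site 32 (W/F), site 36 (L/I), site 38 (G/M).
p = 15/40 = 0.375000.
d = −ln(1 − 0.375000) = −ln(0.625000) = 0.4700.

0.4700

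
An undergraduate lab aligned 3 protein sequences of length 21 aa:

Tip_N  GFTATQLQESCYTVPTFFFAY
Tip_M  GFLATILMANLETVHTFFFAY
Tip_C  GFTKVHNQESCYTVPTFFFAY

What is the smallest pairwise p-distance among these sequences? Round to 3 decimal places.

Pairwise Hamming distances:
  Tip_N vs Tip_M: 8
  Tip_N vs Tip_C: 4
  Tip_M vs Tip_C: 11
The smallest is 4 mismatches, between Tip_N and Tip_C; p = 4/21 = 0.190.

0.190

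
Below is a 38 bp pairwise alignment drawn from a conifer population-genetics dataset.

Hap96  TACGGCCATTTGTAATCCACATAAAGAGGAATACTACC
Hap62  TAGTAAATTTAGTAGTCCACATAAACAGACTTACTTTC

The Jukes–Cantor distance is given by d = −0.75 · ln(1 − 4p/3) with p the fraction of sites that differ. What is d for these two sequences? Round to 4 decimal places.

The sequences differ at positions 3 (C/G), 4 (G/T), 5 (G/A), 6 (C/A), 7 (C/A), 8 (A/T), 11 (T/A), 15 (A/G), 26 (G/C), 29 (G/A), 30 (A/C), 31 (A/T), 36 (A/T), 37 (C/T).
p = 14/38 = 0.368421.
d = −0.75 · ln(1 − (4/3)·0.368421) = −0.75 · ln(0.508772) = −0.75 · (-0.675755) = 0.5068.

0.5068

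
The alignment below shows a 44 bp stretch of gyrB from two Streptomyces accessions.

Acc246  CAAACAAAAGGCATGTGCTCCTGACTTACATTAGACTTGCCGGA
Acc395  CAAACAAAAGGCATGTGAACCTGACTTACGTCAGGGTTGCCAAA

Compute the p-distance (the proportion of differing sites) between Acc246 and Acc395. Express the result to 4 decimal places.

Mismatches occur at site 18 (C→A), site 19 (T→A), site 30 (A→G), site 32 (T→C), site 35 (A→G), site 36 (C→G), site 42 (G→A), site 43 (G→A).
There are 8 differences over 44 sites, so p = 8/44 = 0.1818.

0.1818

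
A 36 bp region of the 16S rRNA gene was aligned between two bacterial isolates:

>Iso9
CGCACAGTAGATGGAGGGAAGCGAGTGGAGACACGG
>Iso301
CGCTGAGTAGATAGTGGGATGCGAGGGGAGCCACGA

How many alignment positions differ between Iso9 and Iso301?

Differing sites — 4:A/T; 5:C/G; 13:G/A; 15:A/T; 20:A/T; 26:T/G; 31:A/C; 36:G/A.
That gives 8 mismatches out of 36 aligned sites, so the Hamming distance is 8.

8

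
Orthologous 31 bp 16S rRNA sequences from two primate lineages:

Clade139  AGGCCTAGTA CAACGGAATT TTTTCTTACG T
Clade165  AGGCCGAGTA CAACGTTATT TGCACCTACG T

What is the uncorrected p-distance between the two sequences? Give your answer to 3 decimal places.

0.226

Differing sites — 6:T/G; 16:G/T; 17:A/T; 22:T/G; 23:T/C; 24:T/A; 26:T/C.
There are 7 differences over 31 sites, so p = 7/31 = 0.226.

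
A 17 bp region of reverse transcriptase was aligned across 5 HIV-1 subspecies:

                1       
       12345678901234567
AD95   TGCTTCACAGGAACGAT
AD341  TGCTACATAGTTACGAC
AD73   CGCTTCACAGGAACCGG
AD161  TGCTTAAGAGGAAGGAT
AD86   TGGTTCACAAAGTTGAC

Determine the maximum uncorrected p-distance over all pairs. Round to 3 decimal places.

Pairwise Hamming distances:
  AD95 vs AD341: 5
  AD95 vs AD73: 4
  AD95 vs AD161: 3
  AD95 vs AD86: 7
  AD341 vs AD73: 8
  AD341 vs AD161: 7
  AD341 vs AD86: 8
  AD73 vs AD161: 7
  AD73 vs AD86: 10
  AD161 vs AD86: 9
The largest is 10 mismatches, between AD73 and AD86; p = 10/17 = 0.588.

0.588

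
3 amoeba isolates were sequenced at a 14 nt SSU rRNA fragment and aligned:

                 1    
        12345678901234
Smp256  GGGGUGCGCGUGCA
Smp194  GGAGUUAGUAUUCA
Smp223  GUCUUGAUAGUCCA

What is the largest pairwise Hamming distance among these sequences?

Pairwise Hamming distances:
  Smp256 vs Smp194: 6
  Smp256 vs Smp223: 7
  Smp194 vs Smp223: 8
The largest is 8, between Smp194 and Smp223.

8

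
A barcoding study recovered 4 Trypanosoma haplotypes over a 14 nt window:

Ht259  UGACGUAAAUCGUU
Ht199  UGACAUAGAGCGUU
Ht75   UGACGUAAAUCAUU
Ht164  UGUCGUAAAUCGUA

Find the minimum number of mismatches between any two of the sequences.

1

Pairwise Hamming distances:
  Ht259 vs Ht199: 3
  Ht259 vs Ht75: 1
  Ht259 vs Ht164: 2
  Ht199 vs Ht75: 4
  Ht199 vs Ht164: 5
  Ht75 vs Ht164: 3
The smallest is 1, between Ht259 and Ht75.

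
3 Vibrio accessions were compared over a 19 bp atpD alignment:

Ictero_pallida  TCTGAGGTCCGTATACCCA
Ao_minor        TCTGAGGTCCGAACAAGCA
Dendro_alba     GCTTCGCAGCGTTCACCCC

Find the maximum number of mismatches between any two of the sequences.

11

Pairwise Hamming distances:
  Ictero_pallida vs Ao_minor: 4
  Ictero_pallida vs Dendro_alba: 9
  Ao_minor vs Dendro_alba: 11
The largest is 11, between Ao_minor and Dendro_alba.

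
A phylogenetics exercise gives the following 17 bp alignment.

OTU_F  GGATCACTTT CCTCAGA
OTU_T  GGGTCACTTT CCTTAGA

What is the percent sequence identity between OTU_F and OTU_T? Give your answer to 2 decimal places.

88.24%

Mismatches occur at site 3 (A/G), site 14 (C/T).
15 of the 17 sites match, so the percent identity is 15/17 × 100 = 88.24%.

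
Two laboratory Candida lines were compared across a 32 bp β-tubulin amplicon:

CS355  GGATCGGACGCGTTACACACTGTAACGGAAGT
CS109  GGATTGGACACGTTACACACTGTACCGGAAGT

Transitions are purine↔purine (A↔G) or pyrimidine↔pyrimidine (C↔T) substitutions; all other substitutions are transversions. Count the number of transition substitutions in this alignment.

Differing sites — 5:C/T (Ti); 10:G/A (Ti); 25:A/C (Tv).
Of the 3 differences, 2 transitions and 1 transversion, so the answer is 2.

2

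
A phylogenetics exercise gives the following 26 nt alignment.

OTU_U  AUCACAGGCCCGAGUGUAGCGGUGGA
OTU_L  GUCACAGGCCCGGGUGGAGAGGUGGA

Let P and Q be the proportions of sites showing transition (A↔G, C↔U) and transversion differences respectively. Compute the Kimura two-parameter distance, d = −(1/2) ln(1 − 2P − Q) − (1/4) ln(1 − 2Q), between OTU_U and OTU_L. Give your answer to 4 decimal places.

The sequences differ at positions 1 (A/G, transition), 13 (A/G, transition), 17 (U/G, transversion), 20 (C/A, transversion).
Of the 4 differences, 2 transitions and 2 transversions over 26 sites: P = 2/26 = 0.076923, Q = 2/26 = 0.076923.
d = −0.5·ln(0.769231) − 0.25·ln(0.846154) = −0.5·(-0.262364) − 0.25·(-0.167054) = 0.1729.

0.1729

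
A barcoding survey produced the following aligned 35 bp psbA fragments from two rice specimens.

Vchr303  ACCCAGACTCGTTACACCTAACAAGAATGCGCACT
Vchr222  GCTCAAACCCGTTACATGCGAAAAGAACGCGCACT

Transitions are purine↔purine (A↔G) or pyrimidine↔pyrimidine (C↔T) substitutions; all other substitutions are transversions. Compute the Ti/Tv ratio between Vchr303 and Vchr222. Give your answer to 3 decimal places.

4.000

Mismatches occur at site 1 (A↔G, transition), site 3 (C↔T, transition), site 6 (G↔A, transition), site 9 (T↔C, transition), site 17 (C↔T, transition), site 18 (C↔G, transversion), site 19 (T↔C, transition), site 20 (A↔G, transition), site 22 (C↔A, transversion), site 28 (T↔C, transition).
Of the 10 differences, 8 transitions and 2 transversions, so Ti/Tv = 8/2 = 4.000.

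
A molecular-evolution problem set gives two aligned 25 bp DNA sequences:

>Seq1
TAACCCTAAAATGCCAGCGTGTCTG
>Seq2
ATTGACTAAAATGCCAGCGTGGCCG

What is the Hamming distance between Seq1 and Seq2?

7

Differing sites — 1:T/A; 2:A/T; 3:A/T; 4:C/G; 5:C/A; 22:T/G; 24:T/C.
That gives 7 mismatches out of 25 aligned sites, so the Hamming distance is 7.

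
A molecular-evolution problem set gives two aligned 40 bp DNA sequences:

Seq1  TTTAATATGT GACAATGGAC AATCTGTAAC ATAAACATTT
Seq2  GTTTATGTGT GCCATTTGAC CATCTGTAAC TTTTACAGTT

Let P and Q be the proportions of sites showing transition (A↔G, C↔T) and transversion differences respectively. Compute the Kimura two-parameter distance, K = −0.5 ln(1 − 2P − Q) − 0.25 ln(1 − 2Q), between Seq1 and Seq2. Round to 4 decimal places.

0.3516

The sequences differ at positions 1 (T/G, transversion), 4 (A/T, transversion), 7 (A/G, transition), 12 (A/C, transversion), 15 (A/T, transversion), 17 (G/T, transversion), 21 (A/C, transversion), 31 (A/T, transversion), 33 (A/T, transversion), 34 (A/T, transversion), 38 (T/G, transversion).
Of the 11 differences, 1 transition and 10 transversions over 40 sites: P = 1/40 = 0.025000, Q = 10/40 = 0.250000.
d = −0.5·ln(0.700000) − 0.25·ln(0.500000) = −0.5·(-0.356675) − 0.25·(-0.693147) = 0.3516.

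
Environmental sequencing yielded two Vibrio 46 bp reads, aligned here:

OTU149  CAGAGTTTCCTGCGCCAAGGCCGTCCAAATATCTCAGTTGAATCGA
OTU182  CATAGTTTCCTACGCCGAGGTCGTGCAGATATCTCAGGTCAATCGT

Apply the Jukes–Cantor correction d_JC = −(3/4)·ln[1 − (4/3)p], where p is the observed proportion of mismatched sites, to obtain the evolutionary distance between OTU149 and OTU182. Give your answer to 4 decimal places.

The sequences differ at positions 3 (G/T), 12 (G/A), 17 (A/G), 21 (C/T), 25 (C/G), 28 (A/G), 38 (T/G), 40 (G/C), 46 (A/T).
p = 9/46 = 0.195652.
d = −0.75 · ln(1 − (4/3)·0.195652) = −0.75 · ln(0.739131) = −0.75 · (-0.302280) = 0.2267.

0.2267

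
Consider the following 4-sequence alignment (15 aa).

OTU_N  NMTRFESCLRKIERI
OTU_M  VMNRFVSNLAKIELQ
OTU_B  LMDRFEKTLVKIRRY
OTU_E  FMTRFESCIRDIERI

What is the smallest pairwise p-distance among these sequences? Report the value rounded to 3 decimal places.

0.200

Pairwise Hamming distances:
  OTU_N vs OTU_M: 7
  OTU_N vs OTU_B: 7
  OTU_N vs OTU_E: 3
  OTU_M vs OTU_B: 9
  OTU_M vs OTU_E: 9
  OTU_B vs OTU_E: 9
The smallest is 3 mismatches, between OTU_N and OTU_E; p = 3/15 = 0.200.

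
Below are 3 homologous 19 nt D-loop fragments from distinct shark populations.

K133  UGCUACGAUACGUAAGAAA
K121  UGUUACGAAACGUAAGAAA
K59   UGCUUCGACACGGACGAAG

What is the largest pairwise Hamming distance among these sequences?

Pairwise Hamming distances:
  K133 vs K121: 2
  K133 vs K59: 5
  K121 vs K59: 6
The largest is 6, between K121 and K59.

6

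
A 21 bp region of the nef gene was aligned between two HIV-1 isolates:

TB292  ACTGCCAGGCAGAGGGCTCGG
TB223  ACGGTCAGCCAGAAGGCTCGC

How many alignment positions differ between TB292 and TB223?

The sequences differ at positions 3 (T/G), 5 (C/T), 9 (G/C), 14 (G/A), 21 (G/C).
That gives 5 mismatches out of 21 aligned sites, so the Hamming distance is 5.

5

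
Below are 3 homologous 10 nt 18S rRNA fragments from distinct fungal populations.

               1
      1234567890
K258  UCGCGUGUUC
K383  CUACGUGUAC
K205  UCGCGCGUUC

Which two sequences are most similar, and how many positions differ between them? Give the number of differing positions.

1

Pairwise Hamming distances:
  K258 vs K383: 4
  K258 vs K205: 1
  K383 vs K205: 5
The smallest is 1, between K258 and K205.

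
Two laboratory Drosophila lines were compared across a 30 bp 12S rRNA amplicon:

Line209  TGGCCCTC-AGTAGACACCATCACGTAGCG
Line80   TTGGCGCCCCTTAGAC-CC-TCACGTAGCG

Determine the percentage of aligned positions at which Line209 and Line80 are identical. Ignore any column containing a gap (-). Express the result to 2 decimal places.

Excluding the 3 gap columns leaves 27 comparable sites.
Differing sites — 2:G/T; 4:C/G; 6:C/G; 7:T/C; 10:A/C; 11:G/T.
21 of the 27 comparable sites match, so the percent identity is 21/27 × 100 = 77.78%.

77.78%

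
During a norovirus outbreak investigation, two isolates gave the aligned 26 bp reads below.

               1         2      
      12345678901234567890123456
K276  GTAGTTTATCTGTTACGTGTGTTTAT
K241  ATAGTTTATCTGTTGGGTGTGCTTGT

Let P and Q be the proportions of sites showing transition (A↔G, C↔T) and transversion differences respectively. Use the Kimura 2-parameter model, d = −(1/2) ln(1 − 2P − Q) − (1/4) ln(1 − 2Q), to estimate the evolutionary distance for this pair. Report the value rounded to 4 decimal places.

0.2325

The sequences differ at positions 1 (G/A, transition), 15 (A/G, transition), 16 (C/G, transversion), 22 (T/C, transition), 25 (A/G, transition).
Of the 5 differences, 4 transitions and 1 transversion over 26 sites: P = 4/26 = 0.153846, Q = 1/26 = 0.038462.
d = −0.5·ln(0.653846) − 0.25·ln(0.923076) = −0.5·(-0.424883) − 0.25·(-0.080044) = 0.2325.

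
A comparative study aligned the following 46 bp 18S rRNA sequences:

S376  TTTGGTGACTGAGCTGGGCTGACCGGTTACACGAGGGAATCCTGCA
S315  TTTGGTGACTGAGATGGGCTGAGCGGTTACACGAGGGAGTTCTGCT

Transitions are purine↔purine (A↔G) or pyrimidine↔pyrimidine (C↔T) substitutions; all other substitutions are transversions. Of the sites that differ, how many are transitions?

Differing sites — 14:C/A (Tv); 23:C/G (Tv); 39:A/G (Ti); 41:C/T (Ti); 46:A/T (Tv).
Of the 5 differences, 2 transitions and 3 transversions, so the answer is 2.

2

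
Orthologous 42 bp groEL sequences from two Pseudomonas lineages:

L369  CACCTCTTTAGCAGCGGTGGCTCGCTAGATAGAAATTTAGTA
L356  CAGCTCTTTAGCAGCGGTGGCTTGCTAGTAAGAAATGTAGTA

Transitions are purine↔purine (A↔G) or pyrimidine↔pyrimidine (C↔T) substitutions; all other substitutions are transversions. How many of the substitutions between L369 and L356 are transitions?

Differing sites — 3:C/G (Tv); 23:C/T (Ti); 29:A/T (Tv); 30:T/A (Tv); 37:T/G (Tv).
Of the 5 differences, 1 transition and 4 transversions, so the answer is 1.

1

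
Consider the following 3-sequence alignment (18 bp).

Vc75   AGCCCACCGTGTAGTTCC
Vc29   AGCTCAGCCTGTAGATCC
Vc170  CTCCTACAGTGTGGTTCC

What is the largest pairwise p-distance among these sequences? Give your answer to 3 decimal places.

Pairwise Hamming distances:
  Vc75 vs Vc29: 4
  Vc75 vs Vc170: 5
  Vc29 vs Vc170: 9
The largest is 9 mismatches, between Vc29 and Vc170; p = 9/18 = 0.500.

0.500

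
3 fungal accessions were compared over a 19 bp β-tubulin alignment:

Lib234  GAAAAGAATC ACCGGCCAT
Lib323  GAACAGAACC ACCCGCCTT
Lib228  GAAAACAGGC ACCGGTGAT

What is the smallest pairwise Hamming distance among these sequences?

4

Pairwise Hamming distances:
  Lib234 vs Lib323: 4
  Lib234 vs Lib228: 5
  Lib323 vs Lib228: 8
The smallest is 4, between Lib234 and Lib323.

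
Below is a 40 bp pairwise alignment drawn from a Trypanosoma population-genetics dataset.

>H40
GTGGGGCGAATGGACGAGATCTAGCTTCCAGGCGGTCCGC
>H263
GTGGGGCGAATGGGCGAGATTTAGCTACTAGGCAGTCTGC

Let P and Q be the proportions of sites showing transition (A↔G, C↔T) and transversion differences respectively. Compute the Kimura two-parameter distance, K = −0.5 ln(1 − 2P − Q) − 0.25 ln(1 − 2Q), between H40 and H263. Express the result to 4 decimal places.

Mismatches occur at site 14 (A↔G, transition), site 21 (C↔T, transition), site 27 (T↔A, transversion), site 29 (C↔T, transition), site 34 (G↔A, transition), site 38 (C↔T, transition).
Of the 6 differences, 5 transitions and 1 transversion over 40 sites: P = 5/40 = 0.125000, Q = 1/40 = 0.025000.
d = −0.5·ln(0.725000) − 0.25·ln(0.950000) = −0.5·(-0.321584) − 0.25·(-0.051293) = 0.1736.

0.1736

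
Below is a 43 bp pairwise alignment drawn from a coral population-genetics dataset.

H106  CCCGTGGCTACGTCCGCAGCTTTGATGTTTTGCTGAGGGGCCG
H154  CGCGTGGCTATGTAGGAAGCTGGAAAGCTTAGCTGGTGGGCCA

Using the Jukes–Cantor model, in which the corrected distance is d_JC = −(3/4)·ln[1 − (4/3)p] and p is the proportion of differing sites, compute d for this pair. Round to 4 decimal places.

The sequences differ at positions 2 (C/G), 11 (C/T), 14 (C/A), 15 (C/G), 17 (C/A), 22 (T/G), 23 (T/G), 24 (G/A), 26 (T/A), 28 (T/C), 31 (T/A), 36 (A/G), 37 (G/T), 43 (G/A).
p = 14/43 = 0.325581.
d = −0.75 · ln(1 − (4/3)·0.325581) = −0.75 · ln(0.565892) = −0.75 · (-0.569352) = 0.4270.

0.4270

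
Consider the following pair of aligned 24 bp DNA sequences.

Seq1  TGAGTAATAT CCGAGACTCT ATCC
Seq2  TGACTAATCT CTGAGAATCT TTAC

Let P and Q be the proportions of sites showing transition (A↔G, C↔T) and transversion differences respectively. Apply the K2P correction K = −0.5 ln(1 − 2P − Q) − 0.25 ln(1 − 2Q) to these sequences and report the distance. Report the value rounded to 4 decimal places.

Mismatches occur at site 4 (G→C, transversion), site 9 (A→C, transversion), site 12 (C→T, transition), site 17 (C→A, transversion), site 21 (A→T, transversion), site 23 (C→A, transversion).
Of the 6 differences, 1 transition and 5 transversions over 24 sites: P = 1/24 = 0.041667, Q = 5/24 = 0.208333.
d = −0.5·ln(0.708333) − 0.25·ln(0.583334) = −0.5·(-0.344841) − 0.25·(-0.538995) = 0.3072.

0.3072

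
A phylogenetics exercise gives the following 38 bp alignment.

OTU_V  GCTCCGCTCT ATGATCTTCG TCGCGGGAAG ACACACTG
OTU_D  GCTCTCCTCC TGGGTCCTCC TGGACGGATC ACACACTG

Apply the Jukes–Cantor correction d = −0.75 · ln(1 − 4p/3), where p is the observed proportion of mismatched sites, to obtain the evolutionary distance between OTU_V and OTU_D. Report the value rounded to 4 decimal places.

0.4568

The sequences differ at positions 5 (C/T), 6 (G/C), 10 (T/C), 11 (A/T), 12 (T/G), 14 (A/G), 17 (T/C), 20 (G/C), 22 (C/G), 24 (C/A), 25 (G/C), 29 (A/T), 30 (G/C).
p = 13/38 = 0.342105.
d = −0.75 · ln(1 − (4/3)·0.342105) = −0.75 · ln(0.543860) = −0.75 · (-0.609063) = 0.4568.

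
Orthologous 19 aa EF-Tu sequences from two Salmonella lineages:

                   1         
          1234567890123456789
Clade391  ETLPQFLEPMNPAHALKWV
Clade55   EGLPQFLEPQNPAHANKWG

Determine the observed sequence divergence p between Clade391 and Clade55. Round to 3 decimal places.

Differing sites — 2:T/G; 10:M/Q; 16:L/N; 19:V/G.
There are 4 differences over 19 sites, so p = 4/19 = 0.211.

0.211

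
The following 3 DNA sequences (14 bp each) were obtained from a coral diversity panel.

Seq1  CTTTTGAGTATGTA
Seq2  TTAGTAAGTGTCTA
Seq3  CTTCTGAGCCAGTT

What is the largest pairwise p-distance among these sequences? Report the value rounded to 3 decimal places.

Pairwise Hamming distances:
  Seq1 vs Seq2: 6
  Seq1 vs Seq3: 5
  Seq2 vs Seq3: 9
The largest is 9 mismatches, between Seq2 and Seq3; p = 9/14 = 0.643.

0.643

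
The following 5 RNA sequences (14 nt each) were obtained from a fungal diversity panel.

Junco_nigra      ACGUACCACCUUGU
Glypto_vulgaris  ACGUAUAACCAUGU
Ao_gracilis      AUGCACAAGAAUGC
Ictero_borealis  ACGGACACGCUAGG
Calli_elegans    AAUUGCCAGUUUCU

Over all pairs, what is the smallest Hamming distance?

Pairwise Hamming distances:
  Junco_nigra vs Glypto_vulgaris: 3
  Junco_nigra vs Ao_gracilis: 7
  Junco_nigra vs Ictero_borealis: 6
  Junco_nigra vs Calli_elegans: 6
  Glypto_vulgaris vs Ao_gracilis: 6
  Glypto_vulgaris vs Ictero_borealis: 7
  Glypto_vulgaris vs Calli_elegans: 9
  Ao_gracilis vs Ictero_borealis: 7
  Ao_gracilis vs Calli_elegans: 9
  Ictero_borealis vs Calli_elegans: 10
The smallest is 3, between Junco_nigra and Glypto_vulgaris.

3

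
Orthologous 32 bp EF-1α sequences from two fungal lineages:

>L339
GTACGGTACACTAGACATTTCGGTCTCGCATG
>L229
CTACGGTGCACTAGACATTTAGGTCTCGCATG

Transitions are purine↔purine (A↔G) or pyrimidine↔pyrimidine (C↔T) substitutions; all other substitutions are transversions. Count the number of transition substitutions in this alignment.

The sequences differ at positions 1 (G/C, transversion), 8 (A/G, transition), 21 (C/A, transversion).
Of the 3 differences, 1 transition and 2 transversions, so the answer is 1.

1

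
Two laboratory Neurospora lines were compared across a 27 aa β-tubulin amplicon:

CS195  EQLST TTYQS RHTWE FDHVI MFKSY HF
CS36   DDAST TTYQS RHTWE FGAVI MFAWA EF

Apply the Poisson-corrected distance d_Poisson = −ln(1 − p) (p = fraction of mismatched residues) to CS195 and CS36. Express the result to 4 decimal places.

Mismatches occur at site 1 (E↔D), site 2 (Q↔D), site 3 (L↔A), site 17 (D↔G), site 18 (H↔A), site 23 (K↔A), site 24 (S↔W), site 25 (Y↔A), site 26 (H↔E).
p = 9/27 = 0.333333.
d = −ln(1 − 0.333333) = −ln(0.666667) = 0.4055.

0.4055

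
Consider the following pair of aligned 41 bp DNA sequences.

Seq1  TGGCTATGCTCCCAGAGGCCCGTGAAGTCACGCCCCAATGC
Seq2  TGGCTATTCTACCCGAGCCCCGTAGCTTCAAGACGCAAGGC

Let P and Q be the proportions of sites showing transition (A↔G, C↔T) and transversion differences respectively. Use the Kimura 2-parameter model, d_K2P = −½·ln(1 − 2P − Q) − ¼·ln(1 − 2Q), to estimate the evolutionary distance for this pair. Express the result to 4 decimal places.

0.3761

The sequences differ at positions 8 (G/T, transversion), 11 (C/A, transversion), 14 (A/C, transversion), 18 (G/C, transversion), 24 (G/A, transition), 25 (A/G, transition), 26 (A/C, transversion), 27 (G/T, transversion), 31 (C/A, transversion), 33 (C/A, transversion), 35 (C/G, transversion), 39 (T/G, transversion).
Of the 12 differences, 2 transitions and 10 transversions over 41 sites: P = 2/41 = 0.048780, Q = 10/41 = 0.243902.
d = −0.5·ln(0.658538) − 0.25·ln(0.512196) = −0.5·(-0.417733) − 0.25·(-0.669048) = 0.3761.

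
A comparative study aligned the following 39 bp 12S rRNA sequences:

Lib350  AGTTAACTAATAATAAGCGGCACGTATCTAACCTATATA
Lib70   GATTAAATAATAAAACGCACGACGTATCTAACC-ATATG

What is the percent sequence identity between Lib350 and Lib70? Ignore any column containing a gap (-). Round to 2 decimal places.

Excluding the 1 gap column leaves 38 comparable sites.
Differing sites — 1:A/G; 2:G/A; 7:C/A; 14:T/A; 16:A/C; 19:G/A; 20:G/C; 21:C/G; 39:A/G.
29 of the 38 comparable sites match, so the percent identity is 29/38 × 100 = 76.32%.

76.32%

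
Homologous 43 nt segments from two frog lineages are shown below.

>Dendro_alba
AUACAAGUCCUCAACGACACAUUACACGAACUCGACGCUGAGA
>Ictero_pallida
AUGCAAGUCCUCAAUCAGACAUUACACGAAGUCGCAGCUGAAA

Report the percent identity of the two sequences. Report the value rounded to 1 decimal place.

Differing sites — 3:A/G; 15:C/U; 16:G/C; 18:C/G; 31:C/G; 35:A/C; 36:C/A; 42:G/A.
35 of the 43 sites match, so the percent identity is 35/43 × 100 = 81.4%.

81.4%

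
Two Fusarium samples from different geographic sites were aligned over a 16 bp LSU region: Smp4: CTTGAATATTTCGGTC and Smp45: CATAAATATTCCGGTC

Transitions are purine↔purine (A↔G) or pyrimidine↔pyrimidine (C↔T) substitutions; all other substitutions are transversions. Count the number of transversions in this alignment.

The sequences differ at positions 2 (T/A, transversion), 4 (G/A, transition), 11 (T/C, transition).
Of the 3 differences, 2 transitions and 1 transversion, so the answer is 1.

1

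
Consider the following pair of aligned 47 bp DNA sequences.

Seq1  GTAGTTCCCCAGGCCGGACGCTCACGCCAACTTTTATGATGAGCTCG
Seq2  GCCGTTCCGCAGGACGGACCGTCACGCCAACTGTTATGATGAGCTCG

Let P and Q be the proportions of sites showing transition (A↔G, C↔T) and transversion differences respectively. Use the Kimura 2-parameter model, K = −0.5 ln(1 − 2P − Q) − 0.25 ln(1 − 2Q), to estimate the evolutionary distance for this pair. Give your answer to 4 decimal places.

Mismatches occur at site 2 (T→C, transition), site 3 (A→C, transversion), site 9 (C→G, transversion), site 14 (C→A, transversion), site 20 (G→C, transversion), site 21 (C→G, transversion), site 33 (T→G, transversion).
Of the 7 differences, 1 transition and 6 transversions over 47 sites: P = 1/47 = 0.021277, Q = 6/47 = 0.127660.
d = −0.5·ln(0.829786) − 0.25·ln(0.744680) = −0.5·(-0.186587) − 0.25·(-0.294801) = 0.1670.

0.1670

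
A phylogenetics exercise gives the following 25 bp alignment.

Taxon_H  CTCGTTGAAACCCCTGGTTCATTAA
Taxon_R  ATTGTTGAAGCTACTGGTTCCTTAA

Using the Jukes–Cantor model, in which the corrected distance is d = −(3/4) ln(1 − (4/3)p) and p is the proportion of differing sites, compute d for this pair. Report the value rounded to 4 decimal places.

Differing sites — 1:C/A; 3:C/T; 10:A/G; 12:C/T; 13:C/A; 21:A/C.
p = 6/25 = 0.240000.
d = −0.75 · ln(1 − (4/3)·0.240000) = −0.75 · ln(0.680000) = −0.75 · (-0.385662) = 0.2892.

0.2892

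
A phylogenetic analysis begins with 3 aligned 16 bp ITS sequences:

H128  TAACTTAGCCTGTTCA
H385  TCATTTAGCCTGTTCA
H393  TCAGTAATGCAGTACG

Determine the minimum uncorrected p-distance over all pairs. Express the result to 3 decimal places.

0.125

Pairwise Hamming distances:
  H128 vs H385: 2
  H128 vs H393: 8
  H385 vs H393: 7
The smallest is 2 mismatches, between H128 and H385; p = 2/16 = 0.125.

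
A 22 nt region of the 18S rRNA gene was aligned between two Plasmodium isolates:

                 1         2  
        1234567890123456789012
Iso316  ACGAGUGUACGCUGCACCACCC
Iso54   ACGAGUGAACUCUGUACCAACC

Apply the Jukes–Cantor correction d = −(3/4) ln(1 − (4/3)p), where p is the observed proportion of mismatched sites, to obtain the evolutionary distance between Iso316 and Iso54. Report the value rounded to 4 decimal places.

The sequences differ at positions 8 (U/A), 11 (G/U), 15 (C/U), 20 (C/A).
p = 4/22 = 0.181818.
d = −0.75 · ln(1 − (4/3)·0.181818) = −0.75 · ln(0.757576) = −0.75 · (-0.277631) = 0.2082.

0.2082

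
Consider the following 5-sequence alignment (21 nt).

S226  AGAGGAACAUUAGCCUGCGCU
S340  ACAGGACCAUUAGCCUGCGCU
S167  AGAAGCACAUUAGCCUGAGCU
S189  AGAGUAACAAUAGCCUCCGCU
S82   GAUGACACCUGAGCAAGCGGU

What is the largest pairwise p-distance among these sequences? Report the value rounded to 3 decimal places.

Pairwise Hamming distances:
  S226 vs S340: 2
  S226 vs S167: 3
  S226 vs S189: 3
  S226 vs S82: 10
  S340 vs S167: 5
  S340 vs S189: 5
  S340 vs S82: 11
  S167 vs S189: 6
  S167 vs S82: 11
  S189 vs S82: 12
The largest is 12 mismatches, between S189 and S82; p = 12/21 = 0.571.

0.571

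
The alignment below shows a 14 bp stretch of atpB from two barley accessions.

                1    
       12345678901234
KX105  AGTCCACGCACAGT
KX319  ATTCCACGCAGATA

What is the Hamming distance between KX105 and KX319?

4

Differing sites — 2:G/T; 11:C/G; 13:G/T; 14:T/A.
That gives 4 mismatches out of 14 aligned sites, so the Hamming distance is 4.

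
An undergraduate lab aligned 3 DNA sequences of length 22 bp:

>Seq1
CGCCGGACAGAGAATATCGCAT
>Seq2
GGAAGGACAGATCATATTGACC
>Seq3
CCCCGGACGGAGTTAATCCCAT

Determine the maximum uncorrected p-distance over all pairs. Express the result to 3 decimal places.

0.636

Pairwise Hamming distances:
  Seq1 vs Seq2: 9
  Seq1 vs Seq3: 6
  Seq2 vs Seq3: 14
The largest is 14 mismatches, between Seq2 and Seq3; p = 14/22 = 0.636.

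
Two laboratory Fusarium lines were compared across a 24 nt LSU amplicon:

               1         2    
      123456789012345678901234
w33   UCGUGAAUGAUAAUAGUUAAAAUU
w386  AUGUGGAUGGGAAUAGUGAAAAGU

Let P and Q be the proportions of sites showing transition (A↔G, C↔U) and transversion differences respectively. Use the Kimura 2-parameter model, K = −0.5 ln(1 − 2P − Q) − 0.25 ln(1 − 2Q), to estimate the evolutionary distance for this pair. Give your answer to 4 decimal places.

0.3709

The sequences differ at positions 1 (U/A, transversion), 2 (C/U, transition), 6 (A/G, transition), 10 (A/G, transition), 11 (U/G, transversion), 18 (U/G, transversion), 23 (U/G, transversion).
Of the 7 differences, 3 transitions and 4 transversions over 24 sites: P = 3/24 = 0.125000, Q = 4/24 = 0.166667.
d = −0.5·ln(0.583333) − 0.25·ln(0.666666) = −0.5·(-0.538997) − 0.25·(-0.405466) = 0.3709.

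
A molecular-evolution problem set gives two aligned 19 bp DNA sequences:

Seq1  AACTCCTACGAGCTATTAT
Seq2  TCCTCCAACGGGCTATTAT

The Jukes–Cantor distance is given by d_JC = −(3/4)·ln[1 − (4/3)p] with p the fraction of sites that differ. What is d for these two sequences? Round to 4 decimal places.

Mismatches occur at site 1 (A→T), site 2 (A→C), site 7 (T→A), site 11 (A→G).
p = 4/19 = 0.210526.
d = −0.75 · ln(1 − (4/3)·0.210526) = −0.75 · ln(0.719299) = −0.75 · (-0.329478) = 0.2471.

0.2471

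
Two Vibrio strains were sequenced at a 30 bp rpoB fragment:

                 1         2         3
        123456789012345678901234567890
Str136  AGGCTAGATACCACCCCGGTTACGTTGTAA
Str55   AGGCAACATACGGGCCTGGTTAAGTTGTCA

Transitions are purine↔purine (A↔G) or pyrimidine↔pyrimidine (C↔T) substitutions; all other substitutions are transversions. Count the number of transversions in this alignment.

6

Mismatches occur at site 5 (T↔A, transversion), site 7 (G↔C, transversion), site 12 (C↔G, transversion), site 13 (A↔G, transition), site 14 (C↔G, transversion), site 17 (C↔T, transition), site 23 (C↔A, transversion), site 29 (A↔C, transversion).
Of the 8 differences, 2 transitions and 6 transversions, so the answer is 6.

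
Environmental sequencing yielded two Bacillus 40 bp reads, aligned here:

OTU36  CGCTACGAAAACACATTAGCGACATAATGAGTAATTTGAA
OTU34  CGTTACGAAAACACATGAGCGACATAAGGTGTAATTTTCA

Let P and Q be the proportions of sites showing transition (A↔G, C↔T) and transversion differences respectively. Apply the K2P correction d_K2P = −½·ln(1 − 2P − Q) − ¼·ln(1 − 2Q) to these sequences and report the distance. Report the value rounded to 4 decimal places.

0.1681

The sequences differ at positions 3 (C/T, transition), 17 (T/G, transversion), 28 (T/G, transversion), 30 (A/T, transversion), 38 (G/T, transversion), 39 (A/C, transversion).
Of the 6 differences, 1 transition and 5 transversions over 40 sites: P = 1/40 = 0.025000, Q = 5/40 = 0.125000.
d = −0.5·ln(0.825000) − 0.25·ln(0.750000) = −0.5·(-0.192372) − 0.25·(-0.287682) = 0.1681.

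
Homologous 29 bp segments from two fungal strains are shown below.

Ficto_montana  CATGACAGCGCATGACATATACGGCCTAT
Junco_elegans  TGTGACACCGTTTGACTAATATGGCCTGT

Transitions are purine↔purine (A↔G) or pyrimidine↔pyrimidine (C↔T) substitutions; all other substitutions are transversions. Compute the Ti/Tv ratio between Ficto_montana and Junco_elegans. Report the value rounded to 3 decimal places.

1.250

The sequences differ at positions 1 (C/T, transition), 2 (A/G, transition), 8 (G/C, transversion), 11 (C/T, transition), 12 (A/T, transversion), 17 (A/T, transversion), 18 (T/A, transversion), 22 (C/T, transition), 28 (A/G, transition).
Of the 9 differences, 5 transitions and 4 transversions, so Ti/Tv = 5/4 = 1.250.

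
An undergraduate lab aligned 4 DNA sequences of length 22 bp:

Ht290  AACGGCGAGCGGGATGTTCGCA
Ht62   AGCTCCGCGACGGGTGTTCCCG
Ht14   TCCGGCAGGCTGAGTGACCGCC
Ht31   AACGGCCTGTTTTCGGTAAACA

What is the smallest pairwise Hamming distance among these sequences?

Pairwise Hamming distances:
  Ht290 vs Ht62: 9
  Ht290 vs Ht14: 10
  Ht290 vs Ht31: 11
  Ht62 vs Ht14: 13
  Ht62 vs Ht31: 15
  Ht14 vs Ht31: 14
The smallest is 9, between Ht290 and Ht62.

9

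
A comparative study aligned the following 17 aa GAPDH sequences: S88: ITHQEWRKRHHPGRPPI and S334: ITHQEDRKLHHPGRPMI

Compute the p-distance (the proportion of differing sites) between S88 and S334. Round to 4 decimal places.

0.1765

Mismatches occur at site 6 (W/D), site 9 (R/L), site 16 (P/M).
There are 3 differences over 17 sites, so p = 3/17 = 0.1765.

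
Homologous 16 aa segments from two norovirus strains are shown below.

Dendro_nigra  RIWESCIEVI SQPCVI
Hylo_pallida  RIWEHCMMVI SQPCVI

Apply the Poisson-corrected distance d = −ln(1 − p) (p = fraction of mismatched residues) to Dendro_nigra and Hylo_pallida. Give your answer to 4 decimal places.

0.2076

Differing sites — 5:S/H; 7:I/M; 8:E/M.
p = 3/16 = 0.187500.
d = −ln(1 − 0.187500) = −ln(0.812500) = 0.2076.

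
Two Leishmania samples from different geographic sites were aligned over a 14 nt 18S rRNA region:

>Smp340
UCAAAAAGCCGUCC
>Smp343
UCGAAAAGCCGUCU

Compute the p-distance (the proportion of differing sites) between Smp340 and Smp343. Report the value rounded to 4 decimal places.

The sequences differ at positions 3 (A/G), 14 (C/U).
There are 2 differences over 14 sites, so p = 2/14 = 0.1429.

0.1429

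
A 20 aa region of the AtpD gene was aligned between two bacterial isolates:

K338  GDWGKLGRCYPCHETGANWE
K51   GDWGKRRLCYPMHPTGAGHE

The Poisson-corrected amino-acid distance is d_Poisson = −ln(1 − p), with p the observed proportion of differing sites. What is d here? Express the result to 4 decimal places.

0.4308

Differing sites — 6:L/R; 7:G/R; 8:R/L; 12:C/M; 14:E/P; 18:N/G; 19:W/H.
p = 7/20 = 0.350000.
d = −ln(1 − 0.350000) = −ln(0.650000) = 0.4308.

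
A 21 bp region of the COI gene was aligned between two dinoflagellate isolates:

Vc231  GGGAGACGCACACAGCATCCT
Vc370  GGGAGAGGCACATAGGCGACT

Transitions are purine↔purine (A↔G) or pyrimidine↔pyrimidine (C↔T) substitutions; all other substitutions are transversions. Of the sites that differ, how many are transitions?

Mismatches occur at site 7 (C→G, transversion), site 13 (C→T, transition), site 16 (C→G, transversion), site 17 (A→C, transversion), site 18 (T→G, transversion), site 19 (C→A, transversion).
Of the 6 differences, 1 transition and 5 transversions, so the answer is 1.

1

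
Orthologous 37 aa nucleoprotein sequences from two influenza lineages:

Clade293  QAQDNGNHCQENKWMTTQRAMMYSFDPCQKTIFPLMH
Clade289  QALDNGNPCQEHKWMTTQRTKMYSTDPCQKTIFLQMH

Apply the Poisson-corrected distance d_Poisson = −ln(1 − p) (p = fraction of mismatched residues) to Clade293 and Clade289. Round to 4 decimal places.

The sequences differ at positions 3 (Q/L), 8 (H/P), 12 (N/H), 20 (A/T), 21 (M/K), 25 (F/T), 34 (P/L), 35 (L/Q).
p = 8/37 = 0.216216.
d = −ln(1 − 0.216216) = −ln(0.783784) = 0.2436.

0.2436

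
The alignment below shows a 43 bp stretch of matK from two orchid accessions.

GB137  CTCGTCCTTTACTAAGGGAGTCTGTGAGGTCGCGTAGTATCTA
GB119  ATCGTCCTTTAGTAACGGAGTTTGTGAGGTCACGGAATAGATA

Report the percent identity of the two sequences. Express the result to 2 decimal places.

The sequences differ at positions 1 (C/A), 12 (C/G), 16 (G/C), 22 (C/T), 32 (G/A), 35 (T/G), 37 (G/A), 40 (T/G), 41 (C/A).
34 of the 43 sites match, so the percent identity is 34/43 × 100 = 79.07%.

79.07%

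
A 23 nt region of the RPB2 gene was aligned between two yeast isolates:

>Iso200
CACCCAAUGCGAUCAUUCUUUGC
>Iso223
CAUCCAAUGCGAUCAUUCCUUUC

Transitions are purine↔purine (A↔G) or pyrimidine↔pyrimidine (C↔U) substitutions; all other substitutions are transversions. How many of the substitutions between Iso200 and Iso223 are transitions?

2

Differing sites — 3:C/U (Ti); 19:U/C (Ti); 22:G/U (Tv).
Of the 3 differences, 2 transitions and 1 transversion, so the answer is 2.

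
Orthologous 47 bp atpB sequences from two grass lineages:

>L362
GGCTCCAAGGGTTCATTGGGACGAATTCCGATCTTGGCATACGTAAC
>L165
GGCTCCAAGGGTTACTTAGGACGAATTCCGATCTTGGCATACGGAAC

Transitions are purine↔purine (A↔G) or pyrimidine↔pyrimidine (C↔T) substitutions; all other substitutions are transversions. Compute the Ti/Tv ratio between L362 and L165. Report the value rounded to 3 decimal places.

Differing sites — 14:C/A (Tv); 15:A/C (Tv); 18:G/A (Ti); 44:T/G (Tv).
Of the 4 differences, 1 transition and 3 transversions, so Ti/Tv = 1/3 = 0.333.

0.333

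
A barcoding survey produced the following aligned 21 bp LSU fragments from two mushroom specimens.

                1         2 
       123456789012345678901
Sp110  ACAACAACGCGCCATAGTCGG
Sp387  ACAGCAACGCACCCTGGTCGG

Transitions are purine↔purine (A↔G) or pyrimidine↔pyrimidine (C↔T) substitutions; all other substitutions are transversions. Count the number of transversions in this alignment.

1

Mismatches occur at site 4 (A→G, transition), site 11 (G→A, transition), site 14 (A→C, transversion), site 16 (A→G, transition).
Of the 4 differences, 3 transitions and 1 transversion, so the answer is 1.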